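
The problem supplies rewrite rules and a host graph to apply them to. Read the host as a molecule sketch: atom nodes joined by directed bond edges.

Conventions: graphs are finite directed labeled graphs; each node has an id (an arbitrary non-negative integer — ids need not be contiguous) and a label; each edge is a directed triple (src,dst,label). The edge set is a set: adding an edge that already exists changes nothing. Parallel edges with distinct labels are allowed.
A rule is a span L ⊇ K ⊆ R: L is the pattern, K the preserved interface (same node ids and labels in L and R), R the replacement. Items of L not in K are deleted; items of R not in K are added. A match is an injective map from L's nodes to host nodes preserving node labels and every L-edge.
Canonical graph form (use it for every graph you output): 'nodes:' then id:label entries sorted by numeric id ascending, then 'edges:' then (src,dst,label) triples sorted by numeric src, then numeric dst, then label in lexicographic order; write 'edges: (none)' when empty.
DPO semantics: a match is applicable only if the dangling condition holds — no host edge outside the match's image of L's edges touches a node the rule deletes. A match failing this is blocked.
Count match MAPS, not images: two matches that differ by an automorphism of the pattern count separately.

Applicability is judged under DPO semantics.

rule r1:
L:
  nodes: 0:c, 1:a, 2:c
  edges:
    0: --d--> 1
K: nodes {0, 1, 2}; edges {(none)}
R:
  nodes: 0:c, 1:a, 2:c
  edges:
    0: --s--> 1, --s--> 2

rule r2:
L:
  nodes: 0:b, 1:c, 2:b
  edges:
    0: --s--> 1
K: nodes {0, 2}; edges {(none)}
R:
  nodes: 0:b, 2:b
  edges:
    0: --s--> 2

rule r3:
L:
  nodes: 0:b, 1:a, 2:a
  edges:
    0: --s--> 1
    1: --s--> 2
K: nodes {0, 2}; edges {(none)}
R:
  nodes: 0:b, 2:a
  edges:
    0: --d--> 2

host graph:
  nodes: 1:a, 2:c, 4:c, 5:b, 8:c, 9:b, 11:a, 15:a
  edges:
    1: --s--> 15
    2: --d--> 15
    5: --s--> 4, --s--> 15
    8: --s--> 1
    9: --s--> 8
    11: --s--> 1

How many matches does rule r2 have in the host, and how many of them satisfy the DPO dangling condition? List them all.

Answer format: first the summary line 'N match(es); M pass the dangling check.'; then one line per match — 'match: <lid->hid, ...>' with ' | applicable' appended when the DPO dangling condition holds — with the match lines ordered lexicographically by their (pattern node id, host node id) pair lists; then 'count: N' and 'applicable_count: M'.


2 match(es); 1 pass the dangling check.
match: 0->5, 1->4, 2->9 | applicable
match: 0->9, 1->8, 2->5
count: 2
applicable_count: 1


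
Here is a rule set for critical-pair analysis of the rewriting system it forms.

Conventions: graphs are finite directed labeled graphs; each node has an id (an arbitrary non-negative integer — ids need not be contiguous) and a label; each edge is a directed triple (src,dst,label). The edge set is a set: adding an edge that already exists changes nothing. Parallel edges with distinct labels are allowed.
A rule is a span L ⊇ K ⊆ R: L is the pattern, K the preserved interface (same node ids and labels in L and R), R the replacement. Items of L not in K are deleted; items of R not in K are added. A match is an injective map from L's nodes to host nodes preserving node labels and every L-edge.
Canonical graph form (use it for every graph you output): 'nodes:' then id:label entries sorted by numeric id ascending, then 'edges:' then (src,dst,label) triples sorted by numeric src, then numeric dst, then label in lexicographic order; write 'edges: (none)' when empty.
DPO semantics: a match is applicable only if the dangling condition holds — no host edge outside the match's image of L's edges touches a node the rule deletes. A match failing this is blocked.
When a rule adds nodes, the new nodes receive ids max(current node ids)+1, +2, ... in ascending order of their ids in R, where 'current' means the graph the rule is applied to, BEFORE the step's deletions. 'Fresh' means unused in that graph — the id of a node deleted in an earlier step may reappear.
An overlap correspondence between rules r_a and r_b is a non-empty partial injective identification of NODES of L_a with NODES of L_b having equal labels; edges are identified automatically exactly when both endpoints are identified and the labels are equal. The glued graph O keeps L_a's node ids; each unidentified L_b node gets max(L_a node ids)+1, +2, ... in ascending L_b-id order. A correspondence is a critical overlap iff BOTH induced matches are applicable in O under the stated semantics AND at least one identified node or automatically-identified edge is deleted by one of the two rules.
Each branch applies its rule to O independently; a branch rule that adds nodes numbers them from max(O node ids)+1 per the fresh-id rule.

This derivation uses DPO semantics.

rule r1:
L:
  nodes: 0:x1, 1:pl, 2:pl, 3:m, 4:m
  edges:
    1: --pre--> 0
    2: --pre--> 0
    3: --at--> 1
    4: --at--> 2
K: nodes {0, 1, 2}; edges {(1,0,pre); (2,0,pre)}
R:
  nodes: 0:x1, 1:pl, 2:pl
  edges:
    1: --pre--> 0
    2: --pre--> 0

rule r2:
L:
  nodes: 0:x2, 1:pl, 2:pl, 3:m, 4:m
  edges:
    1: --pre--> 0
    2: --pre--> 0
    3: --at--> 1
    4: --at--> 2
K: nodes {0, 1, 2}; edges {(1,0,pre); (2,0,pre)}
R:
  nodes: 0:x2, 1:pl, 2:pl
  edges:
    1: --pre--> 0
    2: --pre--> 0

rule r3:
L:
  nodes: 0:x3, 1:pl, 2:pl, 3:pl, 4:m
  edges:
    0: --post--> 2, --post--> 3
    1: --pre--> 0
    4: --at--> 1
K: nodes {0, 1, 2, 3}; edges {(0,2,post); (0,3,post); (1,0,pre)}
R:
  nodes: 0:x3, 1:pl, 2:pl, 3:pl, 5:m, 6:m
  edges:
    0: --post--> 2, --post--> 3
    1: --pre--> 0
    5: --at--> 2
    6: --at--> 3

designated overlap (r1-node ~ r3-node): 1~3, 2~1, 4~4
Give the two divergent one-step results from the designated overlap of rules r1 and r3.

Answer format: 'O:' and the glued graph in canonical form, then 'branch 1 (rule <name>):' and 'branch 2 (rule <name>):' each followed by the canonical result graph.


O:
nodes: 0:x1, 1:pl, 2:pl, 3:m, 4:m, 5:x3, 6:pl
edges: (1,0,pre); (2,0,pre); (2,5,pre); (3,1,at); (4,2,at); (5,1,post); (5,6,post)
branch 1 (rule r1):
nodes: 0:x1, 1:pl, 2:pl, 5:x3, 6:pl
edges: (1,0,pre); (2,0,pre); (2,5,pre); (5,1,post); (5,6,post)
branch 2 (rule r3):
nodes: 0:x1, 1:pl, 2:pl, 3:m, 5:x3, 6:pl, 7:m, 8:m
edges: (1,0,pre); (2,0,pre); (2,5,pre); (3,1,at); (5,1,post); (5,6,post); (7,6,at); (8,1,at)


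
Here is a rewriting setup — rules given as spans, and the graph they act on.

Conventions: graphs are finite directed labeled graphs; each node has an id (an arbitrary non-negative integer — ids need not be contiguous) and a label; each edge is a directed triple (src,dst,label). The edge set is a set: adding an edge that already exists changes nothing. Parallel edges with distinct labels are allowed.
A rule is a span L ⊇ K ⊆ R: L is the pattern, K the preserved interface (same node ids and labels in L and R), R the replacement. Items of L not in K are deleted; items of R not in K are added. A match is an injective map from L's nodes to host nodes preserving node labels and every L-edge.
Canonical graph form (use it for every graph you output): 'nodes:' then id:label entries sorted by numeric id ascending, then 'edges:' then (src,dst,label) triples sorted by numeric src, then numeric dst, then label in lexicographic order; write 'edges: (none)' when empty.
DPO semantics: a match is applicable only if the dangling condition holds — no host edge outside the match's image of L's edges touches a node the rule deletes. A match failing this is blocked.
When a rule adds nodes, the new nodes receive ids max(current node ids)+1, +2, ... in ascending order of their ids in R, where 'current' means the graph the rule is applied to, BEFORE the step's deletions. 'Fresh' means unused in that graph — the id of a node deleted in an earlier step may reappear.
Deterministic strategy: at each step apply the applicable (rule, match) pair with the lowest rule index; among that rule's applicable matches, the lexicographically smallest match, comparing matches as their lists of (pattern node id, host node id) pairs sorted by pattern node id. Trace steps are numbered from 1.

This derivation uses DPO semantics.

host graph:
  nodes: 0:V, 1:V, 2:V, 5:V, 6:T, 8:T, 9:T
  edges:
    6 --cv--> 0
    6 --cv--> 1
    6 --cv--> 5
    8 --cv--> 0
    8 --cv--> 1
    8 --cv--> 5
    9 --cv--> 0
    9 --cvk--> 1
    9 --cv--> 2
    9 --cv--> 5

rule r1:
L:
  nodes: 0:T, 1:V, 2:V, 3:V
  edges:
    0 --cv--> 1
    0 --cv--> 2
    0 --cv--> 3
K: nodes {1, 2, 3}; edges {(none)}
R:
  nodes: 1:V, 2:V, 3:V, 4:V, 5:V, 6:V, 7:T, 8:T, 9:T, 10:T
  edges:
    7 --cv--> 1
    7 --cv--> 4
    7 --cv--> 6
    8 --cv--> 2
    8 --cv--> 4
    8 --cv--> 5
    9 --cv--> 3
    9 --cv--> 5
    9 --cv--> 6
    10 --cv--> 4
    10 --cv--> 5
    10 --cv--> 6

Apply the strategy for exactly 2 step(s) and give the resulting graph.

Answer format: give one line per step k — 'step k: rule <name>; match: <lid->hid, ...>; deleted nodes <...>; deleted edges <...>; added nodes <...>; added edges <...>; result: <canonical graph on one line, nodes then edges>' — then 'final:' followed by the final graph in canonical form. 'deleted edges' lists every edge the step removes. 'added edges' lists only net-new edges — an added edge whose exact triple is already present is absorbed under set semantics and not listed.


step 1: rule r1; match: 0->6, 1->0, 2->1, 3->5; deleted nodes 6; deleted edges (6,0,cv); (6,1,cv); (6,5,cv); added nodes 10, 11, 12, 13, 14, 15, 16; added edges (13,0,cv); (13,10,cv); (13,12,cv); (14,1,cv); (14,10,cv); (14,11,cv); (15,5,cv); (15,11,cv); (15,12,cv); (16,10,cv); (16,11,cv); (16,12,cv); result: nodes: 0:V, 1:V, 2:V, 5:V, 8:T, 9:T, 10:V, 11:V, 12:V, 13:T, 14:T, 15:T, 16:T edges: (8,0,cv); (8,1,cv); (8,5,cv); (9,0,cv); (9,1,cvk); (9,2,cv); (9,5,cv); (13,0,cv); (13,10,cv); (13,12,cv); (14,1,cv); (14,10,cv); (14,11,cv); (15,5,cv); (15,11,cv); (15,12,cv); (16,10,cv); (16,11,cv); (16,12,cv)
step 2: rule r1; match: 0->8, 1->0, 2->1, 3->5; deleted nodes 8; deleted edges (8,0,cv); (8,1,cv); (8,5,cv); added nodes 17, 18, 19, 20, 21, 22, 23; added edges (20,0,cv); (20,17,cv); (20,19,cv); (21,1,cv); (21,17,cv); (21,18,cv); (22,5,cv); (22,18,cv); (22,19,cv); (23,17,cv); (23,18,cv); (23,19,cv); result: nodes: 0:V, 1:V, 2:V, 5:V, 9:T, 10:V, 11:V, 12:V, 13:T, 14:T, 15:T, 16:T, 17:V, 18:V, 19:V, 20:T, 21:T, 22:T, 23:T edges: (9,0,cv); (9,1,cvk); (9,2,cv); (9,5,cv); (13,0,cv); (13,10,cv); (13,12,cv); (14,1,cv); (14,10,cv); (14,11,cv); (15,5,cv); (15,11,cv); (15,12,cv); (16,10,cv); (16,11,cv); (16,12,cv); (20,0,cv); (20,17,cv); (20,19,cv); (21,1,cv); (21,17,cv); (21,18,cv); (22,5,cv); (22,18,cv); (22,19,cv); (23,17,cv); (23,18,cv); (23,19,cv)
final:
nodes: 0:V, 1:V, 2:V, 5:V, 9:T, 10:V, 11:V, 12:V, 13:T, 14:T, 15:T, 16:T, 17:V, 18:V, 19:V, 20:T, 21:T, 22:T, 23:T
edges: (9,0,cv); (9,1,cvk); (9,2,cv); (9,5,cv); (13,0,cv); (13,10,cv); (13,12,cv); (14,1,cv); (14,10,cv); (14,11,cv); (15,5,cv); (15,11,cv); (15,12,cv); (16,10,cv); (16,11,cv); (16,12,cv); (20,0,cv); (20,17,cv); (20,19,cv); (21,1,cv); (21,17,cv); (21,18,cv); (22,5,cv); (22,18,cv); (22,19,cv); (23,17,cv); (23,18,cv); (23,19,cv)


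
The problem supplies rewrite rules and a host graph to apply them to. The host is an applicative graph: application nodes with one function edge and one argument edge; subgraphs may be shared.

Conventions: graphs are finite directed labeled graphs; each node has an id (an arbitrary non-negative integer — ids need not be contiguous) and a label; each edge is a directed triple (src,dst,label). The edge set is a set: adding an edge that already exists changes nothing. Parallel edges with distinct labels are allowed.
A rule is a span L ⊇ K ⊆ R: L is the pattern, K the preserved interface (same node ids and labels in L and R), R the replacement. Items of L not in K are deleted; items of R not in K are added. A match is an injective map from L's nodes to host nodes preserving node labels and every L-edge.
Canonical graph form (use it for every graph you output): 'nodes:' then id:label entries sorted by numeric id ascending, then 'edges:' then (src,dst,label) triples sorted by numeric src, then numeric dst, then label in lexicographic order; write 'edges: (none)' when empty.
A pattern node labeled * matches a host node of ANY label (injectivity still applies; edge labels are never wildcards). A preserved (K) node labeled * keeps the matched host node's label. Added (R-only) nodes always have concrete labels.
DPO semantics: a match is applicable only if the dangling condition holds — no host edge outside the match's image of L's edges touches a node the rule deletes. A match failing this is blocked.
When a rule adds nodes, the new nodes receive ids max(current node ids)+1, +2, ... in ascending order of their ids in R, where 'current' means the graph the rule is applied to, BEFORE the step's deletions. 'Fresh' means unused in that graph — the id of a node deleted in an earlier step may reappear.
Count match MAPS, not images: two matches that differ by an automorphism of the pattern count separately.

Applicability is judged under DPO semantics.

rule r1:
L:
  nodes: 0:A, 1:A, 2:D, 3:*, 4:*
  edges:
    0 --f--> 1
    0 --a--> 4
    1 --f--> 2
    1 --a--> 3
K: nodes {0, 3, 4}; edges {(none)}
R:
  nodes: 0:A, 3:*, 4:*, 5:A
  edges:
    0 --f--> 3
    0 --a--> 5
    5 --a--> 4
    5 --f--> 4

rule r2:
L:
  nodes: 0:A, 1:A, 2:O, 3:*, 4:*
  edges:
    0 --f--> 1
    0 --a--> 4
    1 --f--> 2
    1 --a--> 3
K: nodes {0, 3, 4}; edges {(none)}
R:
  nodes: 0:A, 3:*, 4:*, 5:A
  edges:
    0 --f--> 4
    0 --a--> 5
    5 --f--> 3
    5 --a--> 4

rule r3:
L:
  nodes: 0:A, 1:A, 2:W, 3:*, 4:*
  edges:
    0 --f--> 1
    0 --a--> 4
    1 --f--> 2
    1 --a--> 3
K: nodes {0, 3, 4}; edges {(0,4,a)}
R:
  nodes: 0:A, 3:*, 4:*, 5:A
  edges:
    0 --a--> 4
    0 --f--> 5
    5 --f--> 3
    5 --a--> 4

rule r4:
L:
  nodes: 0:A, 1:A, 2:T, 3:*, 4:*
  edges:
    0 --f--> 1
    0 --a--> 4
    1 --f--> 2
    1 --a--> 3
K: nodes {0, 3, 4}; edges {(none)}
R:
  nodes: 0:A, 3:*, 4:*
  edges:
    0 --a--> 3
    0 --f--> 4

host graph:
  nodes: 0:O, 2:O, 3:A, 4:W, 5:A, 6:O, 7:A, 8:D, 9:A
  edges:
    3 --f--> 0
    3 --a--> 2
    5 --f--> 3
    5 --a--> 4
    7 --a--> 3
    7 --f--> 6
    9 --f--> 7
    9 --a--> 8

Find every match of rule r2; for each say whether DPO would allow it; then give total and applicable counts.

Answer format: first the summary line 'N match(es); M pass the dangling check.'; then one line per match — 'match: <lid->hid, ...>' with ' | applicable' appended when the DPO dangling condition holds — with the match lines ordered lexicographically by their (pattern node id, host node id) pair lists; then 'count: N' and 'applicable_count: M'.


2 match(es); 1 pass the dangling check.
match: 0->5, 1->3, 2->0, 3->2, 4->4
match: 0->9, 1->7, 2->6, 3->3, 4->8 | applicable
count: 2
applicable_count: 1


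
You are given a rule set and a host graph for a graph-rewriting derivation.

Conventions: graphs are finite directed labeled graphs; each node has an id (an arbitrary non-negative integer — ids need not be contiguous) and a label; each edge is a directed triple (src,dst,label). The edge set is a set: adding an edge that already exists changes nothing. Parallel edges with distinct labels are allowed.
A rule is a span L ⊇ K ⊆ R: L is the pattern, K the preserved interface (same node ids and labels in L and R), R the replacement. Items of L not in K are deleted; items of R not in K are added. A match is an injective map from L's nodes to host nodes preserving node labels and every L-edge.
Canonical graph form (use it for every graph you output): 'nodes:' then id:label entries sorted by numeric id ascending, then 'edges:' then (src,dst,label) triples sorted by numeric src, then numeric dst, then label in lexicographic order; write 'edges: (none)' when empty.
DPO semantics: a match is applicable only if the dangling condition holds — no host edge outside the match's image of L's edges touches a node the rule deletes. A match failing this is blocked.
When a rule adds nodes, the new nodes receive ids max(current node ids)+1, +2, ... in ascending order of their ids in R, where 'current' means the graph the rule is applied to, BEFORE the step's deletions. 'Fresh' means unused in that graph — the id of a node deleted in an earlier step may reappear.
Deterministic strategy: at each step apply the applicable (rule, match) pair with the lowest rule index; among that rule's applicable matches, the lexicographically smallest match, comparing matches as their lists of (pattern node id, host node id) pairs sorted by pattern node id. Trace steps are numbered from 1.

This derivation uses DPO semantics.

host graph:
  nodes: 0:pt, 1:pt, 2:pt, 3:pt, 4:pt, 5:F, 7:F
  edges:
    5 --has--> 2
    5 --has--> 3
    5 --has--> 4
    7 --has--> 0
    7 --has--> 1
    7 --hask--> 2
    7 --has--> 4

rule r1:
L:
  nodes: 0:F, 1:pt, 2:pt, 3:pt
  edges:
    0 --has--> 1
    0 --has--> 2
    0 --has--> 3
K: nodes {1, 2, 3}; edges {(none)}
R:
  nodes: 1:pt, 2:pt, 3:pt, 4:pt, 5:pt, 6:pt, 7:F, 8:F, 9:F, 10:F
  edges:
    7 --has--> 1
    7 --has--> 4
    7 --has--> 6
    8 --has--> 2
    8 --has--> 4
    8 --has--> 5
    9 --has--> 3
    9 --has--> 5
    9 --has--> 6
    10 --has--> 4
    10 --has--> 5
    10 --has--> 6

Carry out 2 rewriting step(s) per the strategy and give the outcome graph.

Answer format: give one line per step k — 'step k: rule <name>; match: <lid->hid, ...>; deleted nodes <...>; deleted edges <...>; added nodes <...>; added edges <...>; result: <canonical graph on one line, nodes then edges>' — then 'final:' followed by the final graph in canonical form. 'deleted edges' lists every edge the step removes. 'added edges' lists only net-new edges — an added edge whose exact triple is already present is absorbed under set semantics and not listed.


step 1: rule r1; match: 0->5, 1->2, 2->3, 3->4; deleted nodes 5; deleted edges (5,2,has); (5,3,has); (5,4,has); added nodes 8, 9, 10, 11, 12, 13, 14; added edges (11,2,has); (11,8,has); (11,10,has); (12,3,has); (12,8,has); (12,9,has); (13,4,has); (13,9,has); (13,10,has); (14,8,has); (14,9,has); (14,10,has); result: nodes: 0:pt, 1:pt, 2:pt, 3:pt, 4:pt, 7:F, 8:pt, 9:pt, 10:pt, 11:F, 12:F, 13:F, 14:F edges: (7,0,has); (7,1,has); (7,2,hask); (7,4,has); (11,2,has); (11,8,has); (11,10,has); (12,3,has); (12,8,has); (12,9,has); (13,4,has); (13,9,has); (13,10,has); (14,8,has); (14,9,has); (14,10,has)
step 2: rule r1; match: 0->11, 1->2, 2->8, 3->10; deleted nodes 11; deleted edges (11,2,has); (11,8,has); (11,10,has); added nodes 15, 16, 17, 18, 19, 20, 21; added edges (18,2,has); (18,15,has); (18,17,has); (19,8,has); (19,15,has); (19,16,has); (20,10,has); (20,16,has); (20,17,has); (21,15,has); (21,16,has); (21,17,has); result: nodes: 0:pt, 1:pt, 2:pt, 3:pt, 4:pt, 7:F, 8:pt, 9:pt, 10:pt, 12:F, 13:F, 14:F, 15:pt, 16:pt, 17:pt, 18:F, 19:F, 20:F, 21:F edges: (7,0,has); (7,1,has); (7,2,hask); (7,4,has); (12,3,has); (12,8,has); (12,9,has); (13,4,has); (13,9,has); (13,10,has); (14,8,has); (14,9,has); (14,10,has); (18,2,has); (18,15,has); (18,17,has); (19,8,has); (19,15,has); (19,16,has); (20,10,has); (20,16,has); (20,17,has); (21,15,has); (21,16,has); (21,17,has)
final:
nodes: 0:pt, 1:pt, 2:pt, 3:pt, 4:pt, 7:F, 8:pt, 9:pt, 10:pt, 12:F, 13:F, 14:F, 15:pt, 16:pt, 17:pt, 18:F, 19:F, 20:F, 21:F
edges: (7,0,has); (7,1,has); (7,2,hask); (7,4,has); (12,3,has); (12,8,has); (12,9,has); (13,4,has); (13,9,has); (13,10,has); (14,8,has); (14,9,has); (14,10,has); (18,2,has); (18,15,has); (18,17,has); (19,8,has); (19,15,has); (19,16,has); (20,10,has); (20,16,has); (20,17,has); (21,15,has); (21,16,has); (21,17,has)


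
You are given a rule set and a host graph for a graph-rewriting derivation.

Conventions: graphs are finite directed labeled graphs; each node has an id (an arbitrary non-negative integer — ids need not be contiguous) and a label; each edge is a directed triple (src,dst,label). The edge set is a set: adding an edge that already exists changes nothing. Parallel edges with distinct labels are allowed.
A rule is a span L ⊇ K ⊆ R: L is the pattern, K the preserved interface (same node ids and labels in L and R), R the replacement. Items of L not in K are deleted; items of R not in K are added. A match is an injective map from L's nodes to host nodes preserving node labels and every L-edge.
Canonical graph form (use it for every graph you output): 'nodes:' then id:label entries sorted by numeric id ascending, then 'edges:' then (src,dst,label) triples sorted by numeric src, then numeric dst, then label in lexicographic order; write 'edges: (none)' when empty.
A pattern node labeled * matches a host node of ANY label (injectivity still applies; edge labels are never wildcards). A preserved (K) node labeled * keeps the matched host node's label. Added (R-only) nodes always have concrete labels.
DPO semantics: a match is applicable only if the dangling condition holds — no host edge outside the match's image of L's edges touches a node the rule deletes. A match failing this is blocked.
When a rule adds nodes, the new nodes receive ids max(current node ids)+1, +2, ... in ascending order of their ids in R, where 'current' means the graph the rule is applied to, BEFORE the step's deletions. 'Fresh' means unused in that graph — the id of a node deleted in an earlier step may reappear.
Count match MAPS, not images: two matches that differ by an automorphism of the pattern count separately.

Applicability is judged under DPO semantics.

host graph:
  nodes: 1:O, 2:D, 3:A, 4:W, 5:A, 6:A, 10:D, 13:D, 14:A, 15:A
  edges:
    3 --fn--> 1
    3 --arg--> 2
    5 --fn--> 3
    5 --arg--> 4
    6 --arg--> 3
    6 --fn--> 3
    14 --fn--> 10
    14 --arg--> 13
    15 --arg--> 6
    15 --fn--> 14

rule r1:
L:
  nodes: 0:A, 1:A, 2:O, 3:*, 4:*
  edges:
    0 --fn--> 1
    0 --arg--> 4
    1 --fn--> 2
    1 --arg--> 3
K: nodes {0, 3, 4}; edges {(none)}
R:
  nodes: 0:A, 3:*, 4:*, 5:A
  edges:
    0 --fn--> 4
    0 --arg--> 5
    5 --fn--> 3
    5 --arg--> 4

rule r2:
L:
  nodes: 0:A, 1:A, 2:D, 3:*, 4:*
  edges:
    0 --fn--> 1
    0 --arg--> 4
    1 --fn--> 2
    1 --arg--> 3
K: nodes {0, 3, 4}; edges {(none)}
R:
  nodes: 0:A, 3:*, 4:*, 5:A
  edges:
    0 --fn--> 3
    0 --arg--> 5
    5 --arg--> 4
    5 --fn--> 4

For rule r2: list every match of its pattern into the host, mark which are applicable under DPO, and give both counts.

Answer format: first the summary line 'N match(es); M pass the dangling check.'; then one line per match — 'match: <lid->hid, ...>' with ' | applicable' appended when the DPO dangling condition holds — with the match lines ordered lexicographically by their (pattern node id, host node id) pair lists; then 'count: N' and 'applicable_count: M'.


1 match(es); 1 pass the dangling check.
match: 0->15, 1->14, 2->10, 3->13, 4->6 | applicable
count: 1
applicable_count: 1


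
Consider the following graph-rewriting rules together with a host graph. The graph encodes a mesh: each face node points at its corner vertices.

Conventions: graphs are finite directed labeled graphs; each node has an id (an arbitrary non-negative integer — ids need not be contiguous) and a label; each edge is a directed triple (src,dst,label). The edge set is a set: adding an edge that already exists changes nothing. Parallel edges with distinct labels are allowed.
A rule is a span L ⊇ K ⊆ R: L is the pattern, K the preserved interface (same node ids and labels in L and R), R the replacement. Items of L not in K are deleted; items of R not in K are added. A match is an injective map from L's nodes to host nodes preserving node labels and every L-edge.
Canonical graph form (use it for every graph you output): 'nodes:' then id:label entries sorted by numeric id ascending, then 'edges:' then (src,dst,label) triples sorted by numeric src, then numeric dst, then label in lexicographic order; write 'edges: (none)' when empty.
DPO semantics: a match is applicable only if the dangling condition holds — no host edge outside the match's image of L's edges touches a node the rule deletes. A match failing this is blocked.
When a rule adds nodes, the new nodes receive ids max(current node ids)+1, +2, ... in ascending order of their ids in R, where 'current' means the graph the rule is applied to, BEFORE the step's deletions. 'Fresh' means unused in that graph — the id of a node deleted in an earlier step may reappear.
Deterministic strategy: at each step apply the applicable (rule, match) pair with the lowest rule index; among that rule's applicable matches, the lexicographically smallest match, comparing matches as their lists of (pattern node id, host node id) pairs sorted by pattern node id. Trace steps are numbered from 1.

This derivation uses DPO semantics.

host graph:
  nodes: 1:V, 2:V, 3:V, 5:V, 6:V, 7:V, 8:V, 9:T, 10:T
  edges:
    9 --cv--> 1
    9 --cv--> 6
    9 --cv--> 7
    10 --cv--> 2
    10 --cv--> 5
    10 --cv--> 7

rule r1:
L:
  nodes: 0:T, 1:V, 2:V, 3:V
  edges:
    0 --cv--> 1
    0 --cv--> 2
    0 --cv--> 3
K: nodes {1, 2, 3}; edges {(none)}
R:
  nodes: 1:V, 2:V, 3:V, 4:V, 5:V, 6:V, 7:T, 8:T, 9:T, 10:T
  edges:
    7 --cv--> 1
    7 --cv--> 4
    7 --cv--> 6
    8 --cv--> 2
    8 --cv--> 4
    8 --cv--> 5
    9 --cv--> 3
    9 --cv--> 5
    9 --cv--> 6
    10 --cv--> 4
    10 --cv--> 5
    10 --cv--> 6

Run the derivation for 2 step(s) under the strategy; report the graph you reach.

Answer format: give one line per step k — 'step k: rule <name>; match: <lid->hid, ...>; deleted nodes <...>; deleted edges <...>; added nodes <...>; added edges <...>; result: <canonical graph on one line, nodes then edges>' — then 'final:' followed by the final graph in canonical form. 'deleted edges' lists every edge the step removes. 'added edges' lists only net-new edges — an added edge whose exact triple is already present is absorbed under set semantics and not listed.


step 1: rule r1; match: 0->9, 1->1, 2->6, 3->7; deleted nodes 9; deleted edges (9,1,cv); (9,6,cv); (9,7,cv); added nodes 11, 12, 13, 14, 15, 16, 17; added edges (14,1,cv); (14,11,cv); (14,13,cv); (15,6,cv); (15,11,cv); (15,12,cv); (16,7,cv); (16,12,cv); (16,13,cv); (17,11,cv); (17,12,cv); (17,13,cv); result: nodes: 1:V, 2:V, 3:V, 5:V, 6:V, 7:V, 8:V, 10:T, 11:V, 12:V, 13:V, 14:T, 15:T, 16:T, 17:T edges: (10,2,cv); (10,5,cv); (10,7,cv); (14,1,cv); (14,11,cv); (14,13,cv); (15,6,cv); (15,11,cv); (15,12,cv); (16,7,cv); (16,12,cv); (16,13,cv); (17,11,cv); (17,12,cv); (17,13,cv)
step 2: rule r1; match: 0->10, 1->2, 2->5, 3->7; deleted nodes 10; deleted edges (10,2,cv); (10,5,cv); (10,7,cv); added nodes 18, 19, 20, 21, 22, 23, 24; added edges (21,2,cv); (21,18,cv); (21,20,cv); (22,5,cv); (22,18,cv); (22,19,cv); (23,7,cv); (23,19,cv); (23,20,cv); (24,18,cv); (24,19,cv); (24,20,cv); result: nodes: 1:V, 2:V, 3:V, 5:V, 6:V, 7:V, 8:V, 11:V, 12:V, 13:V, 14:T, 15:T, 16:T, 17:T, 18:V, 19:V, 20:V, 21:T, 22:T, 23:T, 24:T edges: (14,1,cv); (14,11,cv); (14,13,cv); (15,6,cv); (15,11,cv); (15,12,cv); (16,7,cv); (16,12,cv); (16,13,cv); (17,11,cv); (17,12,cv); (17,13,cv); (21,2,cv); (21,18,cv); (21,20,cv); (22,5,cv); (22,18,cv); (22,19,cv); (23,7,cv); (23,19,cv); (23,20,cv); (24,18,cv); (24,19,cv); (24,20,cv)
final:
nodes: 1:V, 2:V, 3:V, 5:V, 6:V, 7:V, 8:V, 11:V, 12:V, 13:V, 14:T, 15:T, 16:T, 17:T, 18:V, 19:V, 20:V, 21:T, 22:T, 23:T, 24:T
edges: (14,1,cv); (14,11,cv); (14,13,cv); (15,6,cv); (15,11,cv); (15,12,cv); (16,7,cv); (16,12,cv); (16,13,cv); (17,11,cv); (17,12,cv); (17,13,cv); (21,2,cv); (21,18,cv); (21,20,cv); (22,5,cv); (22,18,cv); (22,19,cv); (23,7,cv); (23,19,cv); (23,20,cv); (24,18,cv); (24,19,cv); (24,20,cv)


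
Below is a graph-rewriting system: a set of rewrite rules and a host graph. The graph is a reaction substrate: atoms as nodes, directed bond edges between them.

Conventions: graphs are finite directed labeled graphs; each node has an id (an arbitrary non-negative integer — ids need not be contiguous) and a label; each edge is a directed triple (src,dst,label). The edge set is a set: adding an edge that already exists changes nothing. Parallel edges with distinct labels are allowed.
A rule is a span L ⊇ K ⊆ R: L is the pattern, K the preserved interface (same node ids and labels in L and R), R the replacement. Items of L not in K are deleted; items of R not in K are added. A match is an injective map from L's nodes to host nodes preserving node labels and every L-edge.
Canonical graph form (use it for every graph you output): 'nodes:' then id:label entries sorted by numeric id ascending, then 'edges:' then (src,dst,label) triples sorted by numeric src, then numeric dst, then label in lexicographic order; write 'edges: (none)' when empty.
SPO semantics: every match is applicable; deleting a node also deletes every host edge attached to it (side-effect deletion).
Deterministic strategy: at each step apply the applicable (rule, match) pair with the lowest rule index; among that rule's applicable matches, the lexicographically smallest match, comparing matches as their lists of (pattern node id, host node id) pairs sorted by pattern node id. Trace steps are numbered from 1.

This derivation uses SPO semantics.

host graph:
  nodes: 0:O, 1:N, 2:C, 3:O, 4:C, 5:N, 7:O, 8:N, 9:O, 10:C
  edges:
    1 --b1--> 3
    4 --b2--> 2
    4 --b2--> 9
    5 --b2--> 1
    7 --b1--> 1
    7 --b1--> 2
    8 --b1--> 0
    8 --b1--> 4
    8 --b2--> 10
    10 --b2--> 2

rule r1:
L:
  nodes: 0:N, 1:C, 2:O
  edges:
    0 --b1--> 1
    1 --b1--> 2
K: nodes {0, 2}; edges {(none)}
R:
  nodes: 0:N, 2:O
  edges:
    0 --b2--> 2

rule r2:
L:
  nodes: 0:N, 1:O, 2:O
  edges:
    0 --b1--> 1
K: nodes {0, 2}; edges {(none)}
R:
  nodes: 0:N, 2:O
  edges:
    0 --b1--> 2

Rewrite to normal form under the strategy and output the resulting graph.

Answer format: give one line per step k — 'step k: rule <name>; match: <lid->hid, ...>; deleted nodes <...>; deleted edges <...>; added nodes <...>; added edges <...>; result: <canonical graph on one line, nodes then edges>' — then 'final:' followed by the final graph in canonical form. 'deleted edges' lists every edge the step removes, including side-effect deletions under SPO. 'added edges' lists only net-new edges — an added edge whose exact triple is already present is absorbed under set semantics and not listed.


step 1: rule r2; match: 0->1, 1->3, 2->0; deleted nodes 3; deleted edges (1,3,b1); added nodes (none); added edges (1,0,b1); result: nodes: 0:O, 1:N, 2:C, 4:C, 5:N, 7:O, 8:N, 9:O, 10:C edges: (1,0,b1); (4,2,b2); (4,9,b2); (5,1,b2); (7,1,b1); (7,2,b1); (8,0,b1); (8,4,b1); (8,10,b2); (10,2,b2)
step 2: rule r2; match: 0->1, 1->0, 2->7; deleted nodes 0; deleted edges (1,0,b1); (8,0,b1); added nodes (none); added edges (1,7,b1); result: nodes: 1:N, 2:C, 4:C, 5:N, 7:O, 8:N, 9:O, 10:C edges: (1,7,b1); (4,2,b2); (4,9,b2); (5,1,b2); (7,1,b1); (7,2,b1); (8,4,b1); (8,10,b2); (10,2,b2)
step 3: rule r2; match: 0->1, 1->7, 2->9; deleted nodes 7; deleted edges (1,7,b1); (7,1,b1); (7,2,b1); added nodes (none); added edges (1,9,b1); result: nodes: 1:N, 2:C, 4:C, 5:N, 8:N, 9:O, 10:C edges: (1,9,b1); (4,2,b2); (4,9,b2); (5,1,b2); (8,4,b1); (8,10,b2); (10,2,b2)
final:
nodes: 1:N, 2:C, 4:C, 5:N, 8:N, 9:O, 10:C
edges: (1,9,b1); (4,2,b2); (4,9,b2); (5,1,b2); (8,4,b1); (8,10,b2); (10,2,b2)


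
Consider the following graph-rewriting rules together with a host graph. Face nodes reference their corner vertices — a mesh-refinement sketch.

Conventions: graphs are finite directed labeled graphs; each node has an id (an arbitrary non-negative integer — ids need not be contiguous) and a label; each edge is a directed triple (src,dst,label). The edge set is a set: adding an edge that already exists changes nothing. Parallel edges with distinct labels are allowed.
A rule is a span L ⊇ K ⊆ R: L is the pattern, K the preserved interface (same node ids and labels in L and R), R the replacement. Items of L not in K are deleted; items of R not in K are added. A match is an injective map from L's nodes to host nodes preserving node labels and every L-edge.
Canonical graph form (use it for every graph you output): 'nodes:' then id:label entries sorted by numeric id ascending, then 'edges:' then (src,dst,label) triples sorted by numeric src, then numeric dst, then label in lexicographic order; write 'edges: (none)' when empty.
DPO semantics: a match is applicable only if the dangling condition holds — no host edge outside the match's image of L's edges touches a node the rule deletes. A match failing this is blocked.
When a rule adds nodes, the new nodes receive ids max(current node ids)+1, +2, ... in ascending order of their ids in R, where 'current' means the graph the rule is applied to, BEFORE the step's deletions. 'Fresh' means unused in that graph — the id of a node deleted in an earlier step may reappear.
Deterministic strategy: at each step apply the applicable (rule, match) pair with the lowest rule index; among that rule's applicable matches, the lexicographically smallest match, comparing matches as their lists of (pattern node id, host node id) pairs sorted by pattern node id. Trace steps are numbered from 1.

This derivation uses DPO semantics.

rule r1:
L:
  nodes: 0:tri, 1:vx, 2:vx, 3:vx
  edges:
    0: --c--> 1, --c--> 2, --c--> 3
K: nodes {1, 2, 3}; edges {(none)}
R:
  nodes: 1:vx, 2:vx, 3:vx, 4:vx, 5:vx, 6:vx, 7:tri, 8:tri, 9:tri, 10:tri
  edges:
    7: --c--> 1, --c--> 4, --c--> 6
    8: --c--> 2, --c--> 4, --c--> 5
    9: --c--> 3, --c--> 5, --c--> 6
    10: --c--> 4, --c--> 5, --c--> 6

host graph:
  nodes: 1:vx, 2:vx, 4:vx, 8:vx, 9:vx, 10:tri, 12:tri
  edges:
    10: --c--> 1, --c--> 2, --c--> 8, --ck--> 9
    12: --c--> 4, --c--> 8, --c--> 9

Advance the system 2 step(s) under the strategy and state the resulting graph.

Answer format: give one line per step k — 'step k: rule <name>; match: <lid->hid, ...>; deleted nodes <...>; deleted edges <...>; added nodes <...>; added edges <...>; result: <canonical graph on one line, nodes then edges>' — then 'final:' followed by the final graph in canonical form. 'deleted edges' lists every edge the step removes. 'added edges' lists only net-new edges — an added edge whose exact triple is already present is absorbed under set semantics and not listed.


step 1: rule r1; match: 0->12, 1->4, 2->8, 3->9; deleted nodes 12; deleted edges (12,4,c); (12,8,c); (12,9,c); added nodes 13, 14, 15, 16, 17, 18, 19; added edges (16,4,c); (16,13,c); (16,15,c); (17,8,c); (17,13,c); (17,14,c); (18,9,c); (18,14,c); (18,15,c); (19,13,c); (19,14,c); (19,15,c); result: nodes: 1:vx, 2:vx, 4:vx, 8:vx, 9:vx, 10:tri, 13:vx, 14:vx, 15:vx, 16:tri, 17:tri, 18:tri, 19:tri edges: (10,1,c); (10,2,c); (10,8,c); (10,9,ck); (16,4,c); (16,13,c); (16,15,c); (17,8,c); (17,13,c); (17,14,c); (18,9,c); (18,14,c); (18,15,c); (19,13,c); (19,14,c); (19,15,c)
step 2: rule r1; match: 0->16, 1->4, 2->13, 3->15; deleted nodes 16; deleted edges (16,4,c); (16,13,c); (16,15,c); added nodes 20, 21, 22, 23, 24, 25, 26; added edges (23,4,c); (23,20,c); (23,22,c); (24,13,c); (24,20,c); (24,21,c); (25,15,c); (25,21,c); (25,22,c); (26,20,c); (26,21,c); (26,22,c); result: nodes: 1:vx, 2:vx, 4:vx, 8:vx, 9:vx, 10:tri, 13:vx, 14:vx, 15:vx, 17:tri, 18:tri, 19:tri, 20:vx, 21:vx, 22:vx, 23:tri, 24:tri, 25:tri, 26:tri edges: (10,1,c); (10,2,c); (10,8,c); (10,9,ck); (17,8,c); (17,13,c); (17,14,c); (18,9,c); (18,14,c); (18,15,c); (19,13,c); (19,14,c); (19,15,c); (23,4,c); (23,20,c); (23,22,c); (24,13,c); (24,20,c); (24,21,c); (25,15,c); (25,21,c); (25,22,c); (26,20,c); (26,21,c); (26,22,c)
final:
nodes: 1:vx, 2:vx, 4:vx, 8:vx, 9:vx, 10:tri, 13:vx, 14:vx, 15:vx, 17:tri, 18:tri, 19:tri, 20:vx, 21:vx, 22:vx, 23:tri, 24:tri, 25:tri, 26:tri
edges: (10,1,c); (10,2,c); (10,8,c); (10,9,ck); (17,8,c); (17,13,c); (17,14,c); (18,9,c); (18,14,c); (18,15,c); (19,13,c); (19,14,c); (19,15,c); (23,4,c); (23,20,c); (23,22,c); (24,13,c); (24,20,c); (24,21,c); (25,15,c); (25,21,c); (25,22,c); (26,20,c); (26,21,c); (26,22,c)


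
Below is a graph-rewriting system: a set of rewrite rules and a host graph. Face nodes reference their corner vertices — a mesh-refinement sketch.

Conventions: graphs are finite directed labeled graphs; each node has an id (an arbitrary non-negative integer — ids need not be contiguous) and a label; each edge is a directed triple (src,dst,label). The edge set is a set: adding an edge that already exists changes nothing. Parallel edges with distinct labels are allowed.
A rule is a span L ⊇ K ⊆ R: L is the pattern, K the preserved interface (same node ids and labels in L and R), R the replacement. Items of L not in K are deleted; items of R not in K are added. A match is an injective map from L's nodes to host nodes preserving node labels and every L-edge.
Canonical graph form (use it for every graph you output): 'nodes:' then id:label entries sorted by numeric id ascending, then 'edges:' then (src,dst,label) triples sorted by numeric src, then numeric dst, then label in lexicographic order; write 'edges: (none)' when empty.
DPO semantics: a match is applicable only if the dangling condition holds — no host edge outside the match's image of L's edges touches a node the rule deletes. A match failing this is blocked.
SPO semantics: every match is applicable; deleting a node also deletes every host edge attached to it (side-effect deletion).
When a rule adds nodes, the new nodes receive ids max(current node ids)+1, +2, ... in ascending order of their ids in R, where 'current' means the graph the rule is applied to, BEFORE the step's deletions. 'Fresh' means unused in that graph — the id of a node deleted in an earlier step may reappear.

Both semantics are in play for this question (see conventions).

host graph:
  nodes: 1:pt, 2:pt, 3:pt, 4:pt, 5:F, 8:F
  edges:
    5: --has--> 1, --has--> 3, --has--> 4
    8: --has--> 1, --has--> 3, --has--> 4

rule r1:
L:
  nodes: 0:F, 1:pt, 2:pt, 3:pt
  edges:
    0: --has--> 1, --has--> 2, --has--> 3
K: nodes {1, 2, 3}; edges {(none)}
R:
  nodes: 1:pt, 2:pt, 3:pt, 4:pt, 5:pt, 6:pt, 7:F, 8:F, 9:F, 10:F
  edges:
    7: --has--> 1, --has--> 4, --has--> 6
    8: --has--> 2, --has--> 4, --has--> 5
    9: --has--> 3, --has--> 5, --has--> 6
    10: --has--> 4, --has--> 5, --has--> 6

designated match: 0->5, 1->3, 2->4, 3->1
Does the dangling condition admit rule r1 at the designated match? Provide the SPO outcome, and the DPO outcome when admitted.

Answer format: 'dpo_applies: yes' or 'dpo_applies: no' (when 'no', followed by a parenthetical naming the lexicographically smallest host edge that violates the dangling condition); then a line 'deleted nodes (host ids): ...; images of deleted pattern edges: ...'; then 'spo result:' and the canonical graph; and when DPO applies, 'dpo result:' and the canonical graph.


dpo_applies: yes
deleted nodes (host ids): 5; images of deleted pattern edges: (5,1,has); (5,3,has); (5,4,has)
spo result:
nodes: 1:pt, 2:pt, 3:pt, 4:pt, 8:F, 9:pt, 10:pt, 11:pt, 12:F, 13:F, 14:F, 15:F
edges: (8,1,has); (8,3,has); (8,4,has); (12,3,has); (12,9,has); (12,11,has); (13,4,has); (13,9,has); (13,10,has); (14,1,has); (14,10,has); (14,11,has); (15,9,has); (15,10,has); (15,11,has)
dpo result:
nodes: 1:pt, 2:pt, 3:pt, 4:pt, 8:F, 9:pt, 10:pt, 11:pt, 12:F, 13:F, 14:F, 15:F
edges: (8,1,has); (8,3,has); (8,4,has); (12,3,has); (12,9,has); (12,11,has); (13,4,has); (13,9,has); (13,10,has); (14,1,has); (14,10,has); (14,11,has); (15,9,has); (15,10,has); (15,11,has)


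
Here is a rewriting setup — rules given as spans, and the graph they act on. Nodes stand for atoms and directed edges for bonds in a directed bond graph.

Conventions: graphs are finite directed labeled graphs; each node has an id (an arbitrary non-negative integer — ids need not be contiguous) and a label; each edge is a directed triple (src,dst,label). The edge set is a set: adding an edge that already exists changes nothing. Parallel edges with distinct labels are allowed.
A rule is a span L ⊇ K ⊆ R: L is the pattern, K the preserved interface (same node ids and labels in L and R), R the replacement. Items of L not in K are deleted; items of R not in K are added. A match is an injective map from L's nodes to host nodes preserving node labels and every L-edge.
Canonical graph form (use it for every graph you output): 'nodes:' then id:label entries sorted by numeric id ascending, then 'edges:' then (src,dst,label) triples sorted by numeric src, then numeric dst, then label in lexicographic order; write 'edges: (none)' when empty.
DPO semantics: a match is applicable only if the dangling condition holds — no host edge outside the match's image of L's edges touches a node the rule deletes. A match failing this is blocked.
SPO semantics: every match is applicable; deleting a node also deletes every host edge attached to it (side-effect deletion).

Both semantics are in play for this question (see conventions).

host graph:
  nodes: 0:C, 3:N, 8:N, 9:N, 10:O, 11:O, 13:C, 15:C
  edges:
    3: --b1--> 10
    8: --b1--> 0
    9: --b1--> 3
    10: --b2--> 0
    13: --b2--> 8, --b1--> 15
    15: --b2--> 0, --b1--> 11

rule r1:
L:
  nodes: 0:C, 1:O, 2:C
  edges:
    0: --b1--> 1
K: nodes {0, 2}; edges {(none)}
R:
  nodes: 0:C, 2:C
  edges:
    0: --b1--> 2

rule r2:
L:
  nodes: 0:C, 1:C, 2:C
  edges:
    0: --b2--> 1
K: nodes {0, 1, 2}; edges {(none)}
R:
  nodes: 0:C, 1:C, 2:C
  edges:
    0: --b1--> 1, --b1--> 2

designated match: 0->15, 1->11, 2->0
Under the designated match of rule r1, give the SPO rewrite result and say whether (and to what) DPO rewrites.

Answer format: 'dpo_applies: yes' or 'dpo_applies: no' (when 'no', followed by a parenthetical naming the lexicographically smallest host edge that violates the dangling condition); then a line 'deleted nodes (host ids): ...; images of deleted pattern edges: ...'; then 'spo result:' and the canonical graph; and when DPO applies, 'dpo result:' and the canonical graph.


dpo_applies: yes
deleted nodes (host ids): 11; images of deleted pattern edges: (15,11,b1)
spo result:
nodes: 0:C, 3:N, 8:N, 9:N, 10:O, 13:C, 15:C
edges: (3,10,b1); (8,0,b1); (9,3,b1); (10,0,b2); (13,8,b2); (13,15,b1); (15,0,b1); (15,0,b2)
dpo result:
nodes: 0:C, 3:N, 8:N, 9:N, 10:O, 13:C, 15:C
edges: (3,10,b1); (8,0,b1); (9,3,b1); (10,0,b2); (13,8,b2); (13,15,b1); (15,0,b1); (15,0,b2)
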